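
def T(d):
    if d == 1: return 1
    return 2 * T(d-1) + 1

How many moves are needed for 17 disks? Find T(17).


T(17) = 2 * T(16) + 1
T(16) = 2 * T(15) + 1
T(15) = 2 * T(14) + 1
T(14) = 2 * T(13) + 1
T(13) = 2 * T(12) + 1
T(12) = 2 * T(11) + 1
T(11) = 2 * T(10) + 1
T(10) = 2 * T(9) + 1
T(9) = 2 * T(8) + 1
T(8) = 2 * T(7) + 1
T(7) = 2 * T(6) + 1
T(6) = 2 * T(5) + 1
T(5) = 2 * T(4) + 1
T(4) = 2 * T(3) + 1
T(3) = 2 * T(2) + 1
T(2) = 2 * T(1) + 1
T(1) = 1  (base case)
T(2) = 2 * 1 + 1 = 3
T(3) = 2 * 3 + 1 = 7
T(4) = 2 * 7 + 1 = 15
T(5) = 2 * 15 + 1 = 31
T(6) = 2 * 31 + 1 = 63
T(7) = 2 * 63 + 1 = 127
T(8) = 2 * 127 + 1 = 255
T(9) = 2 * 255 + 1 = 511
T(10) = 2 * 511 + 1 = 1023
T(11) = 2 * 1023 + 1 = 2047
T(12) = 2 * 2047 + 1 = 4095
T(13) = 2 * 4095 + 1 = 8191
T(14) = 2 * 8191 + 1 = 16383
T(15) = 2 * 16383 + 1 = 32767
T(16) = 2 * 32767 + 1 = 65535
T(17) = 2 * 65535 + 1 = 131071

131071


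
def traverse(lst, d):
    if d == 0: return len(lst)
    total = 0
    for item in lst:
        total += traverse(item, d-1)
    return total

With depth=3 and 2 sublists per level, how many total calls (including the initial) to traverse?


At depth 0 (root): 1 call
At depth 1: each of 1 parents calls traverse on 2 children = 2 calls
At depth 2: each of 2 parents calls traverse on 2 children = 4 calls
At depth 3: each of 4 parents calls traverse on 2 children = 8 calls
Total: 1 + 2 + 4 + 8 = 15

15


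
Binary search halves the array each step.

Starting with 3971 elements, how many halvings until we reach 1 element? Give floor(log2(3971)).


3971 / 2 = 1985
1985 / 2 = 992
992 / 2 = 496
496 / 2 = 248
248 / 2 = 124
124 / 2 = 62
62 / 2 = 31
31 / 2 = 15
15 / 2 = 7
7 / 2 = 3
3 / 2 = 1
Reached 1 after 11 halvings

11


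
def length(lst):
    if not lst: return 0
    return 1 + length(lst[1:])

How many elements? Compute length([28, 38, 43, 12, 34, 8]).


length([28, 38, 43, 12, 34, 8]) = 1 + length([38, 43, 12, 34, 8])
length([38, 43, 12, 34, 8]) = 1 + length([43, 12, 34, 8])
length([43, 12, 34, 8]) = 1 + length([12, 34, 8])
length([12, 34, 8]) = 1 + length([34, 8])
length([34, 8]) = 1 + length([8])
length([8]) = 1 + length([])
length([]) = 0  (base case)
Unwinding: 1 + 1 + 1 + 1 + 1 + 1 + 0 = 6

6


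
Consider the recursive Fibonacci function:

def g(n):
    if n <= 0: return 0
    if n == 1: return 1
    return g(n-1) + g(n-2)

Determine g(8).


Computing g(8) bottom-up:
g(0) = 0
g(1) = 1
g(2) = g(1) + g(0) = 1 + 0 = 1
g(3) = g(2) + g(1) = 1 + 1 = 2
g(4) = g(3) + g(2) = 2 + 1 = 3
g(5) = g(4) + g(3) = 3 + 2 = 5
g(6) = g(5) + g(4) = 5 + 3 = 8
g(7) = g(6) + g(5) = 8 + 5 = 13
g(8) = g(7) + g(6) = 13 + 8 = 21

21


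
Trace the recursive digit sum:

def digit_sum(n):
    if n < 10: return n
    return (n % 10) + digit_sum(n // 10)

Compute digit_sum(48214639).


digit_sum(48214639) = 9 + digit_sum(4821463)
digit_sum(4821463) = 3 + digit_sum(482146)
digit_sum(482146) = 6 + digit_sum(48214)
digit_sum(48214) = 4 + digit_sum(4821)
digit_sum(4821) = 1 + digit_sum(482)
digit_sum(482) = 2 + digit_sum(48)
digit_sum(48) = 8 + digit_sum(4)
digit_sum(4) = 4  (base case)
Total: 9 + 3 + 6 + 4 + 1 + 2 + 8 + 4 = 37

37


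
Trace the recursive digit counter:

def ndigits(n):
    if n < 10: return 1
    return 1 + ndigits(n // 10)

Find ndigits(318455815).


ndigits(318455815) = 1 + ndigits(31845581)
ndigits(31845581) = 1 + ndigits(3184558)
ndigits(3184558) = 1 + ndigits(318455)
ndigits(318455) = 1 + ndigits(31845)
ndigits(31845) = 1 + ndigits(3184)
ndigits(3184) = 1 + ndigits(318)
ndigits(318) = 1 + ndigits(31)
ndigits(31) = 1 + ndigits(3)
ndigits(3) = 1  (base case: 3 < 10)
Unwinding: 1 + 1 + 1 + 1 + 1 + 1 + 1 + 1 + 1 = 9

9


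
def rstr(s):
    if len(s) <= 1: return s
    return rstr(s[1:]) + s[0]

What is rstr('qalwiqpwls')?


rstr('qalwiqpwls') = rstr('alwiqpwls') + 'q'
rstr('alwiqpwls') = rstr('lwiqpwls') + 'a'
rstr('lwiqpwls') = rstr('wiqpwls') + 'l'
rstr('wiqpwls') = rstr('iqpwls') + 'w'
rstr('iqpwls') = rstr('qpwls') + 'i'
rstr('qpwls') = rstr('pwls') + 'q'
rstr('pwls') = rstr('wls') + 'p'
rstr('wls') = rstr('ls') + 'w'
rstr('ls') = rstr('s') + 'l'
rstr('s') = 's'  (base case)
Concatenating: 's' + 'l' + 'w' + 'p' + 'q' + 'i' + 'w' + 'l' + 'a' + 'q' = 'slwpqiwlaq'

slwpqiwlaq


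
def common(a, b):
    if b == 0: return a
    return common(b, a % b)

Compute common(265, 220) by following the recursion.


common(265, 220) = common(220, 45)
common(220, 45) = common(45, 40)
common(45, 40) = common(40, 5)
common(40, 5) = common(5, 0)
common(5, 0) = 5  (base case)

5


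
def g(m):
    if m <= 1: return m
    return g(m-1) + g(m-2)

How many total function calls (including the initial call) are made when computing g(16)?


Let C(n) = total calls for g(n)
C(0) = 1, C(1) = 1
C(2) = 1 + C(1) + C(0) = 1 + 1 + 1 = 3
C(3) = 1 + C(2) + C(1) = 1 + 3 + 1 = 5
C(4) = 1 + C(3) + C(2) = 1 + 5 + 3 = 9
C(5) = 1 + C(4) + C(3) = 1 + 9 + 5 = 15
C(6) = 1 + C(5) + C(4) = 1 + 15 + 9 = 25
C(7) = 1 + C(6) + C(5) = 1 + 25 + 15 = 41
C(8) = 1 + C(7) + C(6) = 1 + 41 + 25 = 67
C(9) = 1 + C(8) + C(7) = 1 + 67 + 41 = 109
C(10) = 1 + C(9) + C(8) = 1 + 109 + 67 = 177
C(11) = 1 + C(10) + C(9) = 1 + 177 + 109 = 287
C(12) = 1 + C(11) + C(10) = 1 + 287 + 177 = 465
C(13) = 1 + C(12) + C(11) = 1 + 465 + 287 = 753
C(14) = 1 + C(13) + C(12) = 1 + 753 + 465 = 1219
C(15) = 1 + C(14) + C(13) = 1 + 1219 + 753 = 1973
C(16) = 1 + C(15) + C(14) = 1 + 1973 + 1219 = 3193

3193


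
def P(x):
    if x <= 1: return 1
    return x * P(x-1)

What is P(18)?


P(18)
= 18 * P(17)
= 18 * 17 * P(16)
= 18 * 17 * 16 * P(15)
= 18 * 17 * 16 * 15 * P(14)
= 18 * 17 * 16 * 15 * 14 * P(13)
= 18 * 17 * 16 * 15 * 14 * 13 * P(12)
= 18 * 17 * 16 * 15 * 14 * 13 * 12 * P(11)
= 18 * 17 * 16 * 15 * 14 * 13 * 12 * 11 * P(10)
= 18 * 17 * 16 * 15 * 14 * 13 * 12 * 11 * 10 * P(9)
= 18 * 17 * 16 * 15 * 14 * 13 * 12 * 11 * 10 * 9 * P(8)
= 18 * 17 * 16 * 15 * 14 * 13 * 12 * 11 * 10 * 9 * 8 * P(7)
= 18 * 17 * 16 * 15 * 14 * 13 * 12 * 11 * 10 * 9 * 8 * 7 * P(6)
= 18 * 17 * 16 * 15 * 14 * 13 * 12 * 11 * 10 * 9 * 8 * 7 * 6 * P(5)
= 18 * 17 * 16 * 15 * 14 * 13 * 12 * 11 * 10 * 9 * 8 * 7 * 6 * 5 * P(4)
= 18 * 17 * 16 * 15 * 14 * 13 * 12 * 11 * 10 * 9 * 8 * 7 * 6 * 5 * 4 * P(3)
= 18 * 17 * 16 * 15 * 14 * 13 * 12 * 11 * 10 * 9 * 8 * 7 * 6 * 5 * 4 * 3 * P(2)
= 18 * 17 * 16 * 15 * 14 * 13 * 12 * 11 * 10 * 9 * 8 * 7 * 6 * 5 * 4 * 3 * 2 * P(1)
= 18 * 17 * 16 * 15 * 14 * 13 * 12 * 11 * 10 * 9 * 8 * 7 * 6 * 5 * 4 * 3 * 2 * 1
= 6402373705728000

6402373705728000


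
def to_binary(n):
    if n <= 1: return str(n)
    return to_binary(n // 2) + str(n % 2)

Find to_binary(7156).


to_binary(7156) = to_binary(3578) + '0'
to_binary(3578) = to_binary(1789) + '0'
to_binary(1789) = to_binary(894) + '1'
to_binary(894) = to_binary(447) + '0'
to_binary(447) = to_binary(223) + '1'
to_binary(223) = to_binary(111) + '1'
to_binary(111) = to_binary(55) + '1'
to_binary(55) = to_binary(27) + '1'
to_binary(27) = to_binary(13) + '1'
to_binary(13) = to_binary(6) + '1'
to_binary(6) = to_binary(3) + '0'
to_binary(3) = to_binary(1) + '1'
to_binary(1) = '1'  (base case)
Concatenating: '1' + '1' + '0' + '1' + '1' + '1' + '1' + '1' + '1' + '0' + '1' + '0' + '0' = '1101111110100'

1101111110100


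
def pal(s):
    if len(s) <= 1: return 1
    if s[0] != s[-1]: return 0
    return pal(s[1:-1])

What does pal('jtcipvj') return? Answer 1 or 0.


pal('jtcipvj'): s[0]='j' == s[-1]='j' -> check pal('tcipv')
pal('tcipv'): s[0]='t' != s[-1]='v' -> return 0
Result: 0 (not a palindrome)

0


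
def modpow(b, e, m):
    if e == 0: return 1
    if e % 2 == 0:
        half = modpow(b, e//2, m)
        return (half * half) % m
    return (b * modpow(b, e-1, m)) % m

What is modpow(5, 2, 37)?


modpow(5, 2, 37): e is even, compute modpow(5, 1, 37)
  modpow(5, 1, 37): e is odd, compute modpow(5, 0, 37)
    modpow(5, 0, 37) = 1
  (5 * 1) % 37 = 5
half=5, (5*5) % 37 = 25

25


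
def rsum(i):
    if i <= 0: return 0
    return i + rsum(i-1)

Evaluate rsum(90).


rsum(90)
= 90 + 89 + 88 + 87 + 86 + 85 + 84 + 83 + 82 + 81 + 80 + 79 + 78 + 77 + 76 + 75 + 74 + 73 + 72 + 71 + 70 + 69 + 68 + 67 + 66 + 65 + 64 + 63 + 62 + 61 + 60 + 59 + 58 + 57 + 56 + 55 + 54 + 53 + 52 + 51 + 50 + 49 + 48 + 47 + 46 + 45 + 44 + 43 + 42 + 41 + 40 + 39 + 38 + 37 + 36 + 35 + 34 + 33 + 32 + 31 + 30 + 29 + 28 + 27 + 26 + 25 + 24 + 23 + 22 + 21 + 20 + 19 + 18 + 17 + 16 + 15 + 14 + 13 + 12 + 11 + 10 + 9 + 8 + 7 + 6 + 5 + 4 + 3 + 2 + 1 + rsum(0)
= 90 + 89 + 88 + 87 + 86 + 85 + 84 + 83 + 82 + 81 + 80 + 79 + 78 + 77 + 76 + 75 + 74 + 73 + 72 + 71 + 70 + 69 + 68 + 67 + 66 + 65 + 64 + 63 + 62 + 61 + 60 + 59 + 58 + 57 + 56 + 55 + 54 + 53 + 52 + 51 + 50 + 49 + 48 + 47 + 46 + 45 + 44 + 43 + 42 + 41 + 40 + 39 + 38 + 37 + 36 + 35 + 34 + 33 + 32 + 31 + 30 + 29 + 28 + 27 + 26 + 25 + 24 + 23 + 22 + 21 + 20 + 19 + 18 + 17 + 16 + 15 + 14 + 13 + 12 + 11 + 10 + 9 + 8 + 7 + 6 + 5 + 4 + 3 + 2 + 1 + 0
= 4095

4095


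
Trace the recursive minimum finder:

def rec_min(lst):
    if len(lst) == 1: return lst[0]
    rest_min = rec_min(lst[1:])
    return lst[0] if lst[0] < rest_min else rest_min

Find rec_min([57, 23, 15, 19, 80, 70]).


rec_min([57, 23, 15, 19, 80, 70]): compare 57 with rec_min([23, 15, 19, 80, 70])
rec_min([23, 15, 19, 80, 70]): compare 23 with rec_min([15, 19, 80, 70])
rec_min([15, 19, 80, 70]): compare 15 with rec_min([19, 80, 70])
rec_min([19, 80, 70]): compare 19 with rec_min([80, 70])
rec_min([80, 70]): compare 80 with rec_min([70])
rec_min([70]) = 70  (base case)
Compare 80 with 70 -> 70
Compare 19 with 70 -> 19
Compare 15 with 19 -> 15
Compare 23 with 15 -> 15
Compare 57 with 15 -> 15

15


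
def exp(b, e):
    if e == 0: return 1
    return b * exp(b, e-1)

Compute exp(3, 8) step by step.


exp(3, 8)
= 3 * exp(3, 7)
= 3 * 3 * exp(3, 6)
= 3 * 3 * 3 * exp(3, 5)
= 3 * 3 * 3 * 3 * exp(3, 4)
= 3 * 3 * 3 * 3 * 3 * exp(3, 3)
= 3 * 3 * 3 * 3 * 3 * 3 * exp(3, 2)
= 3 * 3 * 3 * 3 * 3 * 3 * 3 * exp(3, 1)
= 3 * 3 * 3 * 3 * 3 * 3 * 3 * 3 * exp(3, 0)
= 3 * 3 * 3 * 3 * 3 * 3 * 3 * 3 * 1
= 6561

6561


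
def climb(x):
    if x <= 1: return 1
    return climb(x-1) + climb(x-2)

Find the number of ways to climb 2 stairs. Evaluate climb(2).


Building up from base cases:
climb(0) = 1
climb(1) = 1
climb(2) = climb(1) + climb(0) = 1 + 1 = 2

2


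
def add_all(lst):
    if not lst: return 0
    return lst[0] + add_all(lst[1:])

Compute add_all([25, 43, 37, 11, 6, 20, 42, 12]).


add_all([25, 43, 37, 11, 6, 20, 42, 12]) = 25 + add_all([43, 37, 11, 6, 20, 42, 12])
add_all([43, 37, 11, 6, 20, 42, 12]) = 43 + add_all([37, 11, 6, 20, 42, 12])
add_all([37, 11, 6, 20, 42, 12]) = 37 + add_all([11, 6, 20, 42, 12])
add_all([11, 6, 20, 42, 12]) = 11 + add_all([6, 20, 42, 12])
add_all([6, 20, 42, 12]) = 6 + add_all([20, 42, 12])
add_all([20, 42, 12]) = 20 + add_all([42, 12])
add_all([42, 12]) = 42 + add_all([12])
add_all([12]) = 12 + add_all([])
add_all([]) = 0  (base case)
Total: 25 + 43 + 37 + 11 + 6 + 20 + 42 + 12 + 0 = 196

196


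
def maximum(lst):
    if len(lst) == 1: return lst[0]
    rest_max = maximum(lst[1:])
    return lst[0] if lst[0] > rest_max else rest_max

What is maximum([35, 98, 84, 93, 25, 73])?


maximum([35, 98, 84, 93, 25, 73]): compare 35 with maximum([98, 84, 93, 25, 73])
maximum([98, 84, 93, 25, 73]): compare 98 with maximum([84, 93, 25, 73])
maximum([84, 93, 25, 73]): compare 84 with maximum([93, 25, 73])
maximum([93, 25, 73]): compare 93 with maximum([25, 73])
maximum([25, 73]): compare 25 with maximum([73])
maximum([73]) = 73  (base case)
Compare 25 with 73 -> 73
Compare 93 with 73 -> 93
Compare 84 with 93 -> 93
Compare 98 with 93 -> 98
Compare 35 with 98 -> 98

98


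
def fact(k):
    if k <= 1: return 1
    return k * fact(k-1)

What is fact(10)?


fact(10)
= 10 * fact(9)
= 10 * 9 * fact(8)
= 10 * 9 * 8 * fact(7)
= 10 * 9 * 8 * 7 * fact(6)
= 10 * 9 * 8 * 7 * 6 * fact(5)
= 10 * 9 * 8 * 7 * 6 * 5 * fact(4)
= 10 * 9 * 8 * 7 * 6 * 5 * 4 * fact(3)
= 10 * 9 * 8 * 7 * 6 * 5 * 4 * 3 * fact(2)
= 10 * 9 * 8 * 7 * 6 * 5 * 4 * 3 * 2 * fact(1)
= 10 * 9 * 8 * 7 * 6 * 5 * 4 * 3 * 2 * 1
= 3628800

3628800


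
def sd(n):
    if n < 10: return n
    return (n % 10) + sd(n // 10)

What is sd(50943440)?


sd(50943440) = 0 + sd(5094344)
sd(5094344) = 4 + sd(509434)
sd(509434) = 4 + sd(50943)
sd(50943) = 3 + sd(5094)
sd(5094) = 4 + sd(509)
sd(509) = 9 + sd(50)
sd(50) = 0 + sd(5)
sd(5) = 5  (base case)
Total: 0 + 4 + 4 + 3 + 4 + 9 + 0 + 5 = 29

29


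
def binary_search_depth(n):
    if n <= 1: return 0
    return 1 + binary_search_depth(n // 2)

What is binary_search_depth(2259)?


2259 / 2 = 1129
1129 / 2 = 564
564 / 2 = 282
282 / 2 = 141
141 / 2 = 70
70 / 2 = 35
35 / 2 = 17
17 / 2 = 8
8 / 2 = 4
4 / 2 = 2
2 / 2 = 1
Reached 1 after 11 halvings

11


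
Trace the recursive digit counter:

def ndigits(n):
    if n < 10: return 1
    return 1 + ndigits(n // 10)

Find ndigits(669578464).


ndigits(669578464) = 1 + ndigits(66957846)
ndigits(66957846) = 1 + ndigits(6695784)
ndigits(6695784) = 1 + ndigits(669578)
ndigits(669578) = 1 + ndigits(66957)
ndigits(66957) = 1 + ndigits(6695)
ndigits(6695) = 1 + ndigits(669)
ndigits(669) = 1 + ndigits(66)
ndigits(66) = 1 + ndigits(6)
ndigits(6) = 1  (base case: 6 < 10)
Unwinding: 1 + 1 + 1 + 1 + 1 + 1 + 1 + 1 + 1 = 9

9


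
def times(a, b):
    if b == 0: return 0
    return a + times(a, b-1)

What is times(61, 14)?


times(61, 14) = 61 + times(61, 13)
times(61, 13) = 61 + times(61, 12)
times(61, 12) = 61 + times(61, 11)
times(61, 11) = 61 + times(61, 10)
times(61, 10) = 61 + times(61, 9)
times(61, 9) = 61 + times(61, 8)
times(61, 8) = 61 + times(61, 7)
times(61, 7) = 61 + times(61, 6)
times(61, 6) = 61 + times(61, 5)
times(61, 5) = 61 + times(61, 4)
times(61, 4) = 61 + times(61, 3)
times(61, 3) = 61 + times(61, 2)
times(61, 2) = 61 + times(61, 1)
times(61, 1) = 61 + times(61, 0)
times(61, 0) = 0  (base case)
Total: 61 + 61 + 61 + 61 + 61 + 61 + 61 + 61 + 61 + 61 + 61 + 61 + 61 + 61 + 0 = 854

854


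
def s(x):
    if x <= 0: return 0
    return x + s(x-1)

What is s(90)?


s(90)
= 90 + 89 + 88 + 87 + 86 + 85 + 84 + 83 + 82 + 81 + 80 + 79 + 78 + 77 + 76 + 75 + 74 + 73 + 72 + 71 + 70 + 69 + 68 + 67 + 66 + 65 + 64 + 63 + 62 + 61 + 60 + 59 + 58 + 57 + 56 + 55 + 54 + 53 + 52 + 51 + 50 + 49 + 48 + 47 + 46 + 45 + 44 + 43 + 42 + 41 + 40 + 39 + 38 + 37 + 36 + 35 + 34 + 33 + 32 + 31 + 30 + 29 + 28 + 27 + 26 + 25 + 24 + 23 + 22 + 21 + 20 + 19 + 18 + 17 + 16 + 15 + 14 + 13 + 12 + 11 + 10 + 9 + 8 + 7 + 6 + 5 + 4 + 3 + 2 + 1 + s(0)
= 90 + 89 + 88 + 87 + 86 + 85 + 84 + 83 + 82 + 81 + 80 + 79 + 78 + 77 + 76 + 75 + 74 + 73 + 72 + 71 + 70 + 69 + 68 + 67 + 66 + 65 + 64 + 63 + 62 + 61 + 60 + 59 + 58 + 57 + 56 + 55 + 54 + 53 + 52 + 51 + 50 + 49 + 48 + 47 + 46 + 45 + 44 + 43 + 42 + 41 + 40 + 39 + 38 + 37 + 36 + 35 + 34 + 33 + 32 + 31 + 30 + 29 + 28 + 27 + 26 + 25 + 24 + 23 + 22 + 21 + 20 + 19 + 18 + 17 + 16 + 15 + 14 + 13 + 12 + 11 + 10 + 9 + 8 + 7 + 6 + 5 + 4 + 3 + 2 + 1 + 0
= 4095

4095


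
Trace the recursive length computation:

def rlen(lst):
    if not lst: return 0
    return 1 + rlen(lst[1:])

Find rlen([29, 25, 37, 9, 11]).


rlen([29, 25, 37, 9, 11]) = 1 + rlen([25, 37, 9, 11])
rlen([25, 37, 9, 11]) = 1 + rlen([37, 9, 11])
rlen([37, 9, 11]) = 1 + rlen([9, 11])
rlen([9, 11]) = 1 + rlen([11])
rlen([11]) = 1 + rlen([])
rlen([]) = 0  (base case)
Unwinding: 1 + 1 + 1 + 1 + 1 + 0 = 5

5


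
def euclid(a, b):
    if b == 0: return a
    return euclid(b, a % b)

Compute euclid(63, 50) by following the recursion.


euclid(63, 50) = euclid(50, 13)
euclid(50, 13) = euclid(13, 11)
euclid(13, 11) = euclid(11, 2)
euclid(11, 2) = euclid(2, 1)
euclid(2, 1) = euclid(1, 0)
euclid(1, 0) = 1  (base case)

1


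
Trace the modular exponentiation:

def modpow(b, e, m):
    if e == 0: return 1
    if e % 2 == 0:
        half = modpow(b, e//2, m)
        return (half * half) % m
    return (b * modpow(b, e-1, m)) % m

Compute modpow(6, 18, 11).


modpow(6, 18, 11): e is even, compute modpow(6, 9, 11)
  modpow(6, 9, 11): e is odd, compute modpow(6, 8, 11)
    modpow(6, 8, 11): e is even, compute modpow(6, 4, 11)
      modpow(6, 4, 11): e is even, compute modpow(6, 2, 11)
        modpow(6, 2, 11): e is even, compute modpow(6, 1, 11)
          modpow(6, 1, 11): e is odd, compute modpow(6, 0, 11)
          modpow(6, 0, 11) = 1
          (6 * 1) % 11 = 6
        half=6, (6*6) % 11 = 3
      half=3, (3*3) % 11 = 9
    half=9, (9*9) % 11 = 4
  (6 * 4) % 11 = 2
half=2, (2*2) % 11 = 4

4


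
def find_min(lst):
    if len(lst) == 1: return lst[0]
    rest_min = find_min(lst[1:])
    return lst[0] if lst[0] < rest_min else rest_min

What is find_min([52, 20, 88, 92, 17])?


find_min([52, 20, 88, 92, 17]): compare 52 with find_min([20, 88, 92, 17])
find_min([20, 88, 92, 17]): compare 20 with find_min([88, 92, 17])
find_min([88, 92, 17]): compare 88 with find_min([92, 17])
find_min([92, 17]): compare 92 with find_min([17])
find_min([17]) = 17  (base case)
Compare 92 with 17 -> 17
Compare 88 with 17 -> 17
Compare 20 with 17 -> 17
Compare 52 with 17 -> 17

17


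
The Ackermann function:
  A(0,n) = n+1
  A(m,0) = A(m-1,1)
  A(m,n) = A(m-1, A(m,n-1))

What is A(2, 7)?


A(2, 7) = A(1, A(2, 6))
  A(2, 6) = A(1, A(2, 5))
    A(2, 5) = A(1, A(2, 4))
      A(2, 4) = A(1, A(2, 3))
        A(2, 3) = A(1, A(2, 2))
          A(2, 2) = A(1, A(2, 1))
          A(2, 1) = A(1, A(2, 0))
          A(2, 0) = A(1, 1)
          A(1, 1) = A(0, A(1, 0))
          A(1, 0) = A(0, 1)
          A(0, 1) = 2
            = A(0, 2)
          A(0, 2) = 3
            = A(1, 3)
          A(1, 3) = A(0, A(1, 2))
          A(1, 2) = A(0, A(1, 1))
          A(1, 1) = A(0, A(1, 0))
          A(1, 0) = A(0, 1)
          A(0, 1) = 2
            = A(0, 2)
          A(0, 2) = 3
            = A(0, 3)
          A(0, 3) = 4
            = A(0, 4)
          A(0, 4) = 5
... (trace truncated)
Result: A(2, 7) = 17

17


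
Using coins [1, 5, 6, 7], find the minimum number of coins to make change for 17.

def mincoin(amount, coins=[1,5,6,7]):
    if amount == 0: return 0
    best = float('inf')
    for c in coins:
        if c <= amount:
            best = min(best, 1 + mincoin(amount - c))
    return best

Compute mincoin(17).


Building up with DP:
mincoin(0) = 0
mincoin(1) = min(1+mincoin(0)=1+0=1) = 1
mincoin(2) = min(1+mincoin(1)=1+1=2) = 2
mincoin(3) = min(1+mincoin(2)=1+2=3) = 3
mincoin(4) = min(1+mincoin(3)=1+3=4) = 4
mincoin(5) = min(1+mincoin(4)=1+4=5, 1+mincoin(0)=1+0=1) = 1
mincoin(6) = min(1+mincoin(5)=1+1=2, 1+mincoin(1)=1+1=2, 1+mincoin(0)=1+0=1) = 1
mincoin(7) = min(1+mincoin(6)=1+1=2, 1+mincoin(2)=1+2=3, 1+mincoin(1)=1+1=2, 1+mincoin(0)=1+0=1) = 1
mincoin(8) = min(1+mincoin(7)=1+1=2, 1+mincoin(3)=1+3=4, 1+mincoin(2)=1+2=3, 1+mincoin(1)=1+1=2) = 2
mincoin(9) = min(1+mincoin(8)=1+2=3, 1+mincoin(4)=1+4=5, 1+mincoin(3)=1+3=4, 1+mincoin(2)=1+2=3) = 3
mincoin(10) = min(1+mincoin(9)=1+3=4, 1+mincoin(5)=1+1=2, 1+mincoin(4)=1+4=5, 1+mincoin(3)=1+3=4) = 2
mincoin(11) = min(1+mincoin(10)=1+2=3, 1+mincoin(6)=1+1=2, 1+mincoin(5)=1+1=2, 1+mincoin(4)=1+4=5) = 2
mincoin(12) = min(1+mincoin(11)=1+2=3, 1+mincoin(7)=1+1=2, 1+mincoin(6)=1+1=2, 1+mincoin(5)=1+1=2) = 2
mincoin(13) = min(1+mincoin(12)=1+2=3, 1+mincoin(8)=1+2=3, 1+mincoin(7)=1+1=2, 1+mincoin(6)=1+1=2) = 2
mincoin(14) = min(1+mincoin(13)=1+2=3, 1+mincoin(9)=1+3=4, 1+mincoin(8)=1+2=3, 1+mincoin(7)=1+1=2) = 2
mincoin(15) = min(1+mincoin(14)=1+2=3, 1+mincoin(10)=1+2=3, 1+mincoin(9)=1+3=4, 1+mincoin(8)=1+2=3) = 3
mincoin(16) = min(1+mincoin(15)=1+3=4, 1+mincoin(11)=1+2=3, 1+mincoin(10)=1+2=3, 1+mincoin(9)=1+3=4) = 3
mincoin(17) = min(1+mincoin(16)=1+3=4, 1+mincoin(12)=1+2=3, 1+mincoin(11)=1+2=3, 1+mincoin(10)=1+2=3) = 3

3


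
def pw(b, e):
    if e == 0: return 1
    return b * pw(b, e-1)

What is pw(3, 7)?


pw(3, 7)
= 3 * pw(3, 6)
= 3 * 3 * pw(3, 5)
= 3 * 3 * 3 * pw(3, 4)
= 3 * 3 * 3 * 3 * pw(3, 3)
= 3 * 3 * 3 * 3 * 3 * pw(3, 2)
= 3 * 3 * 3 * 3 * 3 * 3 * pw(3, 1)
= 3 * 3 * 3 * 3 * 3 * 3 * 3 * pw(3, 0)
= 3 * 3 * 3 * 3 * 3 * 3 * 3 * 1
= 2187

2187


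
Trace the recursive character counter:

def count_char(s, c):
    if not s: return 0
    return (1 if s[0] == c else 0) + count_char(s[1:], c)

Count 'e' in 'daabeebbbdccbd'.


s[0]='d' != 'e' -> 0
s[0]='a' != 'e' -> 0
s[0]='a' != 'e' -> 0
s[0]='b' != 'e' -> 0
s[0]='e' == 'e' -> 1
s[0]='e' == 'e' -> 1
s[0]='b' != 'e' -> 0
s[0]='b' != 'e' -> 0
s[0]='b' != 'e' -> 0
s[0]='d' != 'e' -> 0
s[0]='c' != 'e' -> 0
s[0]='c' != 'e' -> 0
s[0]='b' != 'e' -> 0
s[0]='d' != 'e' -> 0
Sum: 0 + 0 + 0 + 0 + 1 + 1 + 0 + 0 + 0 + 0 + 0 + 0 + 0 + 0 = 2

2


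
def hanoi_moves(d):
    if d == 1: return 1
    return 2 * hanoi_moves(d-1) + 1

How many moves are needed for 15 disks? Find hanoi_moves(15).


hanoi_moves(15) = 2 * hanoi_moves(14) + 1
hanoi_moves(14) = 2 * hanoi_moves(13) + 1
hanoi_moves(13) = 2 * hanoi_moves(12) + 1
hanoi_moves(12) = 2 * hanoi_moves(11) + 1
hanoi_moves(11) = 2 * hanoi_moves(10) + 1
hanoi_moves(10) = 2 * hanoi_moves(9) + 1
hanoi_moves(9) = 2 * hanoi_moves(8) + 1
hanoi_moves(8) = 2 * hanoi_moves(7) + 1
hanoi_moves(7) = 2 * hanoi_moves(6) + 1
hanoi_moves(6) = 2 * hanoi_moves(5) + 1
hanoi_moves(5) = 2 * hanoi_moves(4) + 1
hanoi_moves(4) = 2 * hanoi_moves(3) + 1
hanoi_moves(3) = 2 * hanoi_moves(2) + 1
hanoi_moves(2) = 2 * hanoi_moves(1) + 1
hanoi_moves(1) = 1  (base case)
hanoi_moves(2) = 2 * 1 + 1 = 3
hanoi_moves(3) = 2 * 3 + 1 = 7
hanoi_moves(4) = 2 * 7 + 1 = 15
hanoi_moves(5) = 2 * 15 + 1 = 31
hanoi_moves(6) = 2 * 31 + 1 = 63
hanoi_moves(7) = 2 * 63 + 1 = 127
hanoi_moves(8) = 2 * 127 + 1 = 255
hanoi_moves(9) = 2 * 255 + 1 = 511
hanoi_moves(10) = 2 * 511 + 1 = 1023
hanoi_moves(11) = 2 * 1023 + 1 = 2047
hanoi_moves(12) = 2 * 2047 + 1 = 4095
hanoi_moves(13) = 2 * 4095 + 1 = 8191
hanoi_moves(14) = 2 * 8191 + 1 = 16383
hanoi_moves(15) = 2 * 16383 + 1 = 32767

32767


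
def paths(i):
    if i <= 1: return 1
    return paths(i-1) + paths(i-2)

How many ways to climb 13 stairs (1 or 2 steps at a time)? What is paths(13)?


Building up from base cases:
paths(0) = 1
paths(1) = 1
paths(2) = paths(1) + paths(0) = 1 + 1 = 2
paths(3) = paths(2) + paths(1) = 2 + 1 = 3
paths(4) = paths(3) + paths(2) = 3 + 2 = 5
paths(5) = paths(4) + paths(3) = 5 + 3 = 8
paths(6) = paths(5) + paths(4) = 8 + 5 = 13
paths(7) = paths(6) + paths(5) = 13 + 8 = 21
paths(8) = paths(7) + paths(6) = 21 + 13 = 34
paths(9) = paths(8) + paths(7) = 34 + 21 = 55
paths(10) = paths(9) + paths(8) = 55 + 34 = 89
paths(11) = paths(10) + paths(9) = 89 + 55 = 144
paths(12) = paths(11) + paths(10) = 144 + 89 = 233
paths(13) = paths(12) + paths(11) = 233 + 144 = 377

377


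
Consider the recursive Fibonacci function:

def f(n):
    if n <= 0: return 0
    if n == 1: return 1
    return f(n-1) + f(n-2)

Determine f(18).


Computing f(18) bottom-up:
f(0) = 0
f(1) = 1
f(2) = f(1) + f(0) = 1 + 0 = 1
f(3) = f(2) + f(1) = 1 + 1 = 2
f(4) = f(3) + f(2) = 2 + 1 = 3
f(5) = f(4) + f(3) = 3 + 2 = 5
f(6) = f(5) + f(4) = 5 + 3 = 8
f(7) = f(6) + f(5) = 8 + 5 = 13
f(8) = f(7) + f(6) = 13 + 8 = 21
f(9) = f(8) + f(7) = 21 + 13 = 34
f(10) = f(9) + f(8) = 34 + 21 = 55
f(11) = f(10) + f(9) = 55 + 34 = 89
f(12) = f(11) + f(10) = 89 + 55 = 144
f(13) = f(12) + f(11) = 144 + 89 = 233
f(14) = f(13) + f(12) = 233 + 144 = 377
f(15) = f(14) + f(13) = 377 + 233 = 610
f(16) = f(15) + f(14) = 610 + 377 = 987
f(17) = f(16) + f(15) = 987 + 610 = 1597
f(18) = f(17) + f(16) = 1597 + 987 = 2584

2584


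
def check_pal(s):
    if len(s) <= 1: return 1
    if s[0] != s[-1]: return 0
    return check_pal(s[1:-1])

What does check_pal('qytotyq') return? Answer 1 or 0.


check_pal('qytotyq'): s[0]='q' == s[-1]='q' -> check check_pal('ytoty')
check_pal('ytoty'): s[0]='y' == s[-1]='y' -> check check_pal('tot')
check_pal('tot'): s[0]='t' == s[-1]='t' -> check check_pal('o')
check_pal('o'): len <= 1 -> return 1  (base case)
Result: 1 (palindrome)

1


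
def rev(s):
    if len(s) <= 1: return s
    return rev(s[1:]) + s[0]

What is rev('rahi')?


rev('rahi') = rev('ahi') + 'r'
rev('ahi') = rev('hi') + 'a'
rev('hi') = rev('i') + 'h'
rev('i') = 'i'  (base case)
Concatenating: 'i' + 'h' + 'a' + 'r' = 'ihar'

ihar


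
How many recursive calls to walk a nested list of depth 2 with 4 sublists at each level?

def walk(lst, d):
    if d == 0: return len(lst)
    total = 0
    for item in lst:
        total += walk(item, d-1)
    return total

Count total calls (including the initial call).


At depth 0 (root): 1 call
At depth 1: each of 1 parents calls walk on 4 children = 4 calls
At depth 2: each of 4 parents calls walk on 4 children = 16 calls
Total: 1 + 4 + 16 = 21

21


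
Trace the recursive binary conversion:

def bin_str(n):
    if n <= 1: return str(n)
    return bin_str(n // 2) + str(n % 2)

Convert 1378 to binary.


bin_str(1378) = bin_str(689) + '0'
bin_str(689) = bin_str(344) + '1'
bin_str(344) = bin_str(172) + '0'
bin_str(172) = bin_str(86) + '0'
bin_str(86) = bin_str(43) + '0'
bin_str(43) = bin_str(21) + '1'
bin_str(21) = bin_str(10) + '1'
bin_str(10) = bin_str(5) + '0'
bin_str(5) = bin_str(2) + '1'
bin_str(2) = bin_str(1) + '0'
bin_str(1) = '1'  (base case)
Concatenating: '1' + '0' + '1' + '0' + '1' + '1' + '0' + '0' + '0' + '1' + '0' = '10101100010'

10101100010


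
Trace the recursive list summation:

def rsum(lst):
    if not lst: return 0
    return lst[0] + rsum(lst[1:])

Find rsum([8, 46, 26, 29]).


rsum([8, 46, 26, 29]) = 8 + rsum([46, 26, 29])
rsum([46, 26, 29]) = 46 + rsum([26, 29])
rsum([26, 29]) = 26 + rsum([29])
rsum([29]) = 29 + rsum([])
rsum([]) = 0  (base case)
Total: 8 + 46 + 26 + 29 + 0 = 109

109


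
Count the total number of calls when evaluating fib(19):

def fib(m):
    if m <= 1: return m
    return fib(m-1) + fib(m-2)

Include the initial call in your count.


Let C(n) = total calls for fib(n)
C(0) = 1, C(1) = 1
C(2) = 1 + C(1) + C(0) = 1 + 1 + 1 = 3
C(3) = 1 + C(2) + C(1) = 1 + 3 + 1 = 5
C(4) = 1 + C(3) + C(2) = 1 + 5 + 3 = 9
C(5) = 1 + C(4) + C(3) = 1 + 9 + 5 = 15
C(6) = 1 + C(5) + C(4) = 1 + 15 + 9 = 25
C(7) = 1 + C(6) + C(5) = 1 + 25 + 15 = 41
C(8) = 1 + C(7) + C(6) = 1 + 41 + 25 = 67
C(9) = 1 + C(8) + C(7) = 1 + 67 + 41 = 109
C(10) = 1 + C(9) + C(8) = 1 + 109 + 67 = 177
C(11) = 1 + C(10) + C(9) = 1 + 177 + 109 = 287
C(12) = 1 + C(11) + C(10) = 1 + 287 + 177 = 465
C(13) = 1 + C(12) + C(11) = 1 + 465 + 287 = 753
C(14) = 1 + C(13) + C(12) = 1 + 753 + 465 = 1219
C(15) = 1 + C(14) + C(13) = 1 + 1219 + 753 = 1973
C(16) = 1 + C(15) + C(14) = 1 + 1973 + 1219 = 3193
C(17) = 1 + C(16) + C(15) = 1 + 3193 + 1973 = 5167
C(18) = 1 + C(17) + C(16) = 1 + 5167 + 3193 = 8361
C(19) = 1 + C(18) + C(17) = 1 + 8361 + 5167 = 13529

13529


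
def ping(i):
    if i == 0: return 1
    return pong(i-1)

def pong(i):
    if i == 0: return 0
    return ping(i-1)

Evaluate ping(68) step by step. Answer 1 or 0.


ping(68) = pong(67)
pong(67) = ping(66)
ping(66) = pong(65)
pong(65) = ping(64)
ping(64) = pong(63)
pong(63) = ping(62)
ping(62) = pong(61)
pong(61) = ping(60)
ping(60) = pong(59)
pong(59) = ping(58)
ping(58) = pong(57)
pong(57) = ping(56)
ping(56) = pong(55)
pong(55) = ping(54)
ping(54) = pong(53)
pong(53) = ping(52)
ping(52) = pong(51)
pong(51) = ping(50)
ping(50) = pong(49)
pong(49) = ping(48)
ping(48) = pong(47)
pong(47) = ping(46)
ping(46) = pong(45)
pong(45) = ping(44)
ping(44) = pong(43)
pong(43) = ping(42)
ping(42) = pong(41)
pong(41) = ping(40)
ping(40) = pong(39)
pong(39) = ping(38)
ping(38) = pong(37)
pong(37) = ping(36)
ping(36) = pong(35)
pong(35) = ping(34)
ping(34) = pong(33)
pong(33) = ping(32)
ping(32) = pong(31)
pong(31) = ping(30)
ping(30) = pong(29)
pong(29) = ping(28)
ping(28) = pong(27)
pong(27) = ping(26)
ping(26) = pong(25)
pong(25) = ping(24)
ping(24) = pong(23)
pong(23) = ping(22)
ping(22) = pong(21)
pong(21) = ping(20)
ping(20) = pong(19)
pong(19) = ping(18)
ping(18) = pong(17)
pong(17) = ping(16)
ping(16) = pong(15)
pong(15) = ping(14)
ping(14) = pong(13)
pong(13) = ping(12)
ping(12) = pong(11)
pong(11) = ping(10)
ping(10) = pong(9)
pong(9) = ping(8)
ping(8) = pong(7)
pong(7) = ping(6)
ping(6) = pong(5)
pong(5) = ping(4)
ping(4) = pong(3)
pong(3) = ping(2)
ping(2) = pong(1)
pong(1) = ping(0)
ping(0) = 1  (base case)
Result: 1

1


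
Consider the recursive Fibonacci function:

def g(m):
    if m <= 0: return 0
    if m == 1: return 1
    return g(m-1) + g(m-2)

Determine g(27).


Computing g(27) bottom-up:
g(0) = 0
g(1) = 1
g(2) = g(1) + g(0) = 1 + 0 = 1
g(3) = g(2) + g(1) = 1 + 1 = 2
g(4) = g(3) + g(2) = 2 + 1 = 3
g(5) = g(4) + g(3) = 3 + 2 = 5
g(6) = g(5) + g(4) = 5 + 3 = 8
g(7) = g(6) + g(5) = 8 + 5 = 13
g(8) = g(7) + g(6) = 13 + 8 = 21
g(9) = g(8) + g(7) = 21 + 13 = 34
g(10) = g(9) + g(8) = 34 + 21 = 55
g(11) = g(10) + g(9) = 55 + 34 = 89
g(12) = g(11) + g(10) = 89 + 55 = 144
g(13) = g(12) + g(11) = 144 + 89 = 233
g(14) = g(13) + g(12) = 233 + 144 = 377
g(15) = g(14) + g(13) = 377 + 233 = 610
g(16) = g(15) + g(14) = 610 + 377 = 987
g(17) = g(16) + g(15) = 987 + 610 = 1597
g(18) = g(17) + g(16) = 1597 + 987 = 2584
g(19) = g(18) + g(17) = 2584 + 1597 = 4181
g(20) = g(19) + g(18) = 4181 + 2584 = 6765
g(21) = g(20) + g(19) = 6765 + 4181 = 10946
g(22) = g(21) + g(20) = 10946 + 6765 = 17711
g(23) = g(22) + g(21) = 17711 + 10946 = 28657
g(24) = g(23) + g(22) = 28657 + 17711 = 46368
g(25) = g(24) + g(23) = 46368 + 28657 = 75025
g(26) = g(25) + g(24) = 75025 + 46368 = 121393
g(27) = g(26) + g(25) = 121393 + 75025 = 196418

196418


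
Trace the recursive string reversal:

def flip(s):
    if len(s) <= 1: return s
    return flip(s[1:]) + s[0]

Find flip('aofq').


flip('aofq') = flip('ofq') + 'a'
flip('ofq') = flip('fq') + 'o'
flip('fq') = flip('q') + 'f'
flip('q') = 'q'  (base case)
Concatenating: 'q' + 'f' + 'o' + 'a' = 'qfoa'

qfoa


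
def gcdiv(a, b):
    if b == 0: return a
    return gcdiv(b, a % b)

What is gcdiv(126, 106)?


gcdiv(126, 106) = gcdiv(106, 20)
gcdiv(106, 20) = gcdiv(20, 6)
gcdiv(20, 6) = gcdiv(6, 2)
gcdiv(6, 2) = gcdiv(2, 0)
gcdiv(2, 0) = 2  (base case)

2


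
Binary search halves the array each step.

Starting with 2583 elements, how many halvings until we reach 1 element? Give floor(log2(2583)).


2583 / 2 = 1291
1291 / 2 = 645
645 / 2 = 322
322 / 2 = 161
161 / 2 = 80
80 / 2 = 40
40 / 2 = 20
20 / 2 = 10
10 / 2 = 5
5 / 2 = 2
2 / 2 = 1
Reached 1 after 11 halvings

11


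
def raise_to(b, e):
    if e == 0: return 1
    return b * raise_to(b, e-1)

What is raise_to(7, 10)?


raise_to(7, 10)
= 7 * raise_to(7, 9)
= 7 * 7 * raise_to(7, 8)
= 7 * 7 * 7 * raise_to(7, 7)
= 7 * 7 * 7 * 7 * raise_to(7, 6)
= 7 * 7 * 7 * 7 * 7 * raise_to(7, 5)
= 7 * 7 * 7 * 7 * 7 * 7 * raise_to(7, 4)
= 7 * 7 * 7 * 7 * 7 * 7 * 7 * raise_to(7, 3)
= 7 * 7 * 7 * 7 * 7 * 7 * 7 * 7 * raise_to(7, 2)
= 7 * 7 * 7 * 7 * 7 * 7 * 7 * 7 * 7 * raise_to(7, 1)
= 7 * 7 * 7 * 7 * 7 * 7 * 7 * 7 * 7 * 7 * raise_to(7, 0)
= 7 * 7 * 7 * 7 * 7 * 7 * 7 * 7 * 7 * 7 * 1
= 282475249

282475249


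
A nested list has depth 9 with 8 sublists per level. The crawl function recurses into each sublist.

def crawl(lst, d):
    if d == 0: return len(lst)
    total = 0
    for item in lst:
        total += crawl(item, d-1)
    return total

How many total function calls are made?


At depth 0 (root): 1 call
At depth 1: each of 1 parents calls crawl on 8 children = 8 calls
At depth 2: each of 8 parents calls crawl on 8 children = 64 calls
At depth 3: each of 64 parents calls crawl on 8 children = 512 calls
At depth 4: each of 512 parents calls crawl on 8 children = 4096 calls
At depth 5: each of 4096 parents calls crawl on 8 children = 32768 calls
At depth 6: each of 32768 parents calls crawl on 8 children = 262144 calls
At depth 7: each of 262144 parents calls crawl on 8 children = 2097152 calls
At depth 8: each of 2097152 parents calls crawl on 8 children = 16777216 calls
At depth 9: each of 16777216 parents calls crawl on 8 children = 134217728 calls
Total: 1 + 8 + 64 + 512 + 4096 + 32768 + 262144 + 2097152 + 16777216 + 134217728 = 153391689

153391689


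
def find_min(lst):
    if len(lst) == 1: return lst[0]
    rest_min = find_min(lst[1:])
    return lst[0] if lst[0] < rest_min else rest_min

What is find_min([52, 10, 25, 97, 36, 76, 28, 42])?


find_min([52, 10, 25, 97, 36, 76, 28, 42]): compare 52 with find_min([10, 25, 97, 36, 76, 28, 42])
find_min([10, 25, 97, 36, 76, 28, 42]): compare 10 with find_min([25, 97, 36, 76, 28, 42])
find_min([25, 97, 36, 76, 28, 42]): compare 25 with find_min([97, 36, 76, 28, 42])
find_min([97, 36, 76, 28, 42]): compare 97 with find_min([36, 76, 28, 42])
find_min([36, 76, 28, 42]): compare 36 with find_min([76, 28, 42])
find_min([76, 28, 42]): compare 76 with find_min([28, 42])
find_min([28, 42]): compare 28 with find_min([42])
find_min([42]) = 42  (base case)
Compare 28 with 42 -> 28
Compare 76 with 28 -> 28
Compare 36 with 28 -> 28
Compare 97 with 28 -> 28
Compare 25 with 28 -> 25
Compare 10 with 25 -> 10
Compare 52 with 10 -> 10

10


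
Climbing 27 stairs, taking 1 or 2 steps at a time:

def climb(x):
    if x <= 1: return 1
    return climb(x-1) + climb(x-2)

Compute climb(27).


Building up from base cases:
climb(0) = 1
climb(1) = 1
climb(2) = climb(1) + climb(0) = 1 + 1 = 2
climb(3) = climb(2) + climb(1) = 2 + 1 = 3
climb(4) = climb(3) + climb(2) = 3 + 2 = 5
climb(5) = climb(4) + climb(3) = 5 + 3 = 8
climb(6) = climb(5) + climb(4) = 8 + 5 = 13
climb(7) = climb(6) + climb(5) = 13 + 8 = 21
climb(8) = climb(7) + climb(6) = 21 + 13 = 34
climb(9) = climb(8) + climb(7) = 34 + 21 = 55
climb(10) = climb(9) + climb(8) = 55 + 34 = 89
climb(11) = climb(10) + climb(9) = 89 + 55 = 144
climb(12) = climb(11) + climb(10) = 144 + 89 = 233
climb(13) = climb(12) + climb(11) = 233 + 144 = 377
climb(14) = climb(13) + climb(12) = 377 + 233 = 610
climb(15) = climb(14) + climb(13) = 610 + 377 = 987
climb(16) = climb(15) + climb(14) = 987 + 610 = 1597
climb(17) = climb(16) + climb(15) = 1597 + 987 = 2584
climb(18) = climb(17) + climb(16) = 2584 + 1597 = 4181
climb(19) = climb(18) + climb(17) = 4181 + 2584 = 6765
climb(20) = climb(19) + climb(18) = 6765 + 4181 = 10946
climb(21) = climb(20) + climb(19) = 10946 + 6765 = 17711
climb(22) = climb(21) + climb(20) = 17711 + 10946 = 28657
climb(23) = climb(22) + climb(21) = 28657 + 17711 = 46368
climb(24) = climb(23) + climb(22) = 46368 + 28657 = 75025
climb(25) = climb(24) + climb(23) = 75025 + 46368 = 121393
climb(26) = climb(25) + climb(24) = 121393 + 75025 = 196418
climb(27) = climb(26) + climb(25) = 196418 + 121393 = 317811

317811


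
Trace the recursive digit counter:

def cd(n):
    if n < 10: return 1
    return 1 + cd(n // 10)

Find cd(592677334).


cd(592677334) = 1 + cd(59267733)
cd(59267733) = 1 + cd(5926773)
cd(5926773) = 1 + cd(592677)
cd(592677) = 1 + cd(59267)
cd(59267) = 1 + cd(5926)
cd(5926) = 1 + cd(592)
cd(592) = 1 + cd(59)
cd(59) = 1 + cd(5)
cd(5) = 1  (base case: 5 < 10)
Unwinding: 1 + 1 + 1 + 1 + 1 + 1 + 1 + 1 + 1 = 9

9


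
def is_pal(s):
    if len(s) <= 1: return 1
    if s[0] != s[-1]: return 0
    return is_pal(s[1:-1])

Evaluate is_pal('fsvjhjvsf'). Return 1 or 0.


is_pal('fsvjhjvsf'): s[0]='f' == s[-1]='f' -> check is_pal('svjhjvs')
is_pal('svjhjvs'): s[0]='s' == s[-1]='s' -> check is_pal('vjhjv')
is_pal('vjhjv'): s[0]='v' == s[-1]='v' -> check is_pal('jhj')
is_pal('jhj'): s[0]='j' == s[-1]='j' -> check is_pal('h')
is_pal('h'): len <= 1 -> return 1  (base case)
Result: 1 (palindrome)

1


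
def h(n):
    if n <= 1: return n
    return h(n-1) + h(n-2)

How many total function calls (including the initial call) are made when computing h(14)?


Let C(n) = total calls for h(n)
C(0) = 1, C(1) = 1
C(2) = 1 + C(1) + C(0) = 1 + 1 + 1 = 3
C(3) = 1 + C(2) + C(1) = 1 + 3 + 1 = 5
C(4) = 1 + C(3) + C(2) = 1 + 5 + 3 = 9
C(5) = 1 + C(4) + C(3) = 1 + 9 + 5 = 15
C(6) = 1 + C(5) + C(4) = 1 + 15 + 9 = 25
C(7) = 1 + C(6) + C(5) = 1 + 25 + 15 = 41
C(8) = 1 + C(7) + C(6) = 1 + 41 + 25 = 67
C(9) = 1 + C(8) + C(7) = 1 + 67 + 41 = 109
C(10) = 1 + C(9) + C(8) = 1 + 109 + 67 = 177
C(11) = 1 + C(10) + C(9) = 1 + 177 + 109 = 287
C(12) = 1 + C(11) + C(10) = 1 + 287 + 177 = 465
C(13) = 1 + C(12) + C(11) = 1 + 465 + 287 = 753
C(14) = 1 + C(13) + C(12) = 1 + 753 + 465 = 1219

1219


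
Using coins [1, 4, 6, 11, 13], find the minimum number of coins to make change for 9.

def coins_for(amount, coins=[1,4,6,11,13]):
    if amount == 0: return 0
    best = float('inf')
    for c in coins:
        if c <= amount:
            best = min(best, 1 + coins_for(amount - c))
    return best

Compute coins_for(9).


Building up with DP:
coins_for(0) = 0
coins_for(1) = min(1+coins_for(0)=1+0=1) = 1
coins_for(2) = min(1+coins_for(1)=1+1=2) = 2
coins_for(3) = min(1+coins_for(2)=1+2=3) = 3
coins_for(4) = min(1+coins_for(3)=1+3=4, 1+coins_for(0)=1+0=1) = 1
coins_for(5) = min(1+coins_for(4)=1+1=2, 1+coins_for(1)=1+1=2) = 2
coins_for(6) = min(1+coins_for(5)=1+2=3, 1+coins_for(2)=1+2=3, 1+coins_for(0)=1+0=1) = 1
coins_for(7) = min(1+coins_for(6)=1+1=2, 1+coins_for(3)=1+3=4, 1+coins_for(1)=1+1=2) = 2
coins_for(8) = min(1+coins_for(7)=1+2=3, 1+coins_for(4)=1+1=2, 1+coins_for(2)=1+2=3) = 2
coins_for(9) = min(1+coins_for(8)=1+2=3, 1+coins_for(5)=1+2=3, 1+coins_for(3)=1+3=4) = 3

3


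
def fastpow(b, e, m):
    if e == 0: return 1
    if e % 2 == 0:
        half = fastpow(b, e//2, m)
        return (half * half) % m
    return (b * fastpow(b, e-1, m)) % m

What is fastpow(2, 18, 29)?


fastpow(2, 18, 29): e is even, compute fastpow(2, 9, 29)
  fastpow(2, 9, 29): e is odd, compute fastpow(2, 8, 29)
    fastpow(2, 8, 29): e is even, compute fastpow(2, 4, 29)
      fastpow(2, 4, 29): e is even, compute fastpow(2, 2, 29)
        fastpow(2, 2, 29): e is even, compute fastpow(2, 1, 29)
          fastpow(2, 1, 29): e is odd, compute fastpow(2, 0, 29)
          fastpow(2, 0, 29) = 1
          (2 * 1) % 29 = 2
        half=2, (2*2) % 29 = 4
      half=4, (4*4) % 29 = 16
    half=16, (16*16) % 29 = 24
  (2 * 24) % 29 = 19
half=19, (19*19) % 29 = 13

13


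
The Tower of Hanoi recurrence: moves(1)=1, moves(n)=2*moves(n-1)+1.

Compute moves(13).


moves(13) = 2 * moves(12) + 1
moves(12) = 2 * moves(11) + 1
moves(11) = 2 * moves(10) + 1
moves(10) = 2 * moves(9) + 1
moves(9) = 2 * moves(8) + 1
moves(8) = 2 * moves(7) + 1
moves(7) = 2 * moves(6) + 1
moves(6) = 2 * moves(5) + 1
moves(5) = 2 * moves(4) + 1
moves(4) = 2 * moves(3) + 1
moves(3) = 2 * moves(2) + 1
moves(2) = 2 * moves(1) + 1
moves(1) = 1  (base case)
moves(2) = 2 * 1 + 1 = 3
moves(3) = 2 * 3 + 1 = 7
moves(4) = 2 * 7 + 1 = 15
moves(5) = 2 * 15 + 1 = 31
moves(6) = 2 * 31 + 1 = 63
moves(7) = 2 * 63 + 1 = 127
moves(8) = 2 * 127 + 1 = 255
moves(9) = 2 * 255 + 1 = 511
moves(10) = 2 * 511 + 1 = 1023
moves(11) = 2 * 1023 + 1 = 2047
moves(12) = 2 * 2047 + 1 = 4095
moves(13) = 2 * 4095 + 1 = 8191

8191


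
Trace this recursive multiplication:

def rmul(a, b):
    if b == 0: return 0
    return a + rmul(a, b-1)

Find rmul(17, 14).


rmul(17, 14) = 17 + rmul(17, 13)
rmul(17, 13) = 17 + rmul(17, 12)
rmul(17, 12) = 17 + rmul(17, 11)
rmul(17, 11) = 17 + rmul(17, 10)
rmul(17, 10) = 17 + rmul(17, 9)
rmul(17, 9) = 17 + rmul(17, 8)
rmul(17, 8) = 17 + rmul(17, 7)
rmul(17, 7) = 17 + rmul(17, 6)
rmul(17, 6) = 17 + rmul(17, 5)
rmul(17, 5) = 17 + rmul(17, 4)
rmul(17, 4) = 17 + rmul(17, 3)
rmul(17, 3) = 17 + rmul(17, 2)
rmul(17, 2) = 17 + rmul(17, 1)
rmul(17, 1) = 17 + rmul(17, 0)
rmul(17, 0) = 0  (base case)
Total: 17 + 17 + 17 + 17 + 17 + 17 + 17 + 17 + 17 + 17 + 17 + 17 + 17 + 17 + 0 = 238

238


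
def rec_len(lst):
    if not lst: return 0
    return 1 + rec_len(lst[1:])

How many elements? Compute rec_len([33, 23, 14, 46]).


rec_len([33, 23, 14, 46]) = 1 + rec_len([23, 14, 46])
rec_len([23, 14, 46]) = 1 + rec_len([14, 46])
rec_len([14, 46]) = 1 + rec_len([46])
rec_len([46]) = 1 + rec_len([])
rec_len([]) = 0  (base case)
Unwinding: 1 + 1 + 1 + 1 + 0 = 4

4


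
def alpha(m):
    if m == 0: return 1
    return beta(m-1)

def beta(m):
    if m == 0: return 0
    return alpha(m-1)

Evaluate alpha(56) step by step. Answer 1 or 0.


alpha(56) = beta(55)
beta(55) = alpha(54)
alpha(54) = beta(53)
beta(53) = alpha(52)
alpha(52) = beta(51)
beta(51) = alpha(50)
alpha(50) = beta(49)
beta(49) = alpha(48)
alpha(48) = beta(47)
beta(47) = alpha(46)
alpha(46) = beta(45)
beta(45) = alpha(44)
alpha(44) = beta(43)
beta(43) = alpha(42)
alpha(42) = beta(41)
beta(41) = alpha(40)
alpha(40) = beta(39)
beta(39) = alpha(38)
alpha(38) = beta(37)
beta(37) = alpha(36)
alpha(36) = beta(35)
beta(35) = alpha(34)
alpha(34) = beta(33)
beta(33) = alpha(32)
alpha(32) = beta(31)
beta(31) = alpha(30)
alpha(30) = beta(29)
beta(29) = alpha(28)
alpha(28) = beta(27)
beta(27) = alpha(26)
alpha(26) = beta(25)
beta(25) = alpha(24)
alpha(24) = beta(23)
beta(23) = alpha(22)
alpha(22) = beta(21)
beta(21) = alpha(20)
alpha(20) = beta(19)
beta(19) = alpha(18)
alpha(18) = beta(17)
beta(17) = alpha(16)
alpha(16) = beta(15)
beta(15) = alpha(14)
alpha(14) = beta(13)
beta(13) = alpha(12)
alpha(12) = beta(11)
beta(11) = alpha(10)
alpha(10) = beta(9)
beta(9) = alpha(8)
alpha(8) = beta(7)
beta(7) = alpha(6)
alpha(6) = beta(5)
beta(5) = alpha(4)
alpha(4) = beta(3)
beta(3) = alpha(2)
alpha(2) = beta(1)
beta(1) = alpha(0)
alpha(0) = 1  (base case)
Result: 1

1
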